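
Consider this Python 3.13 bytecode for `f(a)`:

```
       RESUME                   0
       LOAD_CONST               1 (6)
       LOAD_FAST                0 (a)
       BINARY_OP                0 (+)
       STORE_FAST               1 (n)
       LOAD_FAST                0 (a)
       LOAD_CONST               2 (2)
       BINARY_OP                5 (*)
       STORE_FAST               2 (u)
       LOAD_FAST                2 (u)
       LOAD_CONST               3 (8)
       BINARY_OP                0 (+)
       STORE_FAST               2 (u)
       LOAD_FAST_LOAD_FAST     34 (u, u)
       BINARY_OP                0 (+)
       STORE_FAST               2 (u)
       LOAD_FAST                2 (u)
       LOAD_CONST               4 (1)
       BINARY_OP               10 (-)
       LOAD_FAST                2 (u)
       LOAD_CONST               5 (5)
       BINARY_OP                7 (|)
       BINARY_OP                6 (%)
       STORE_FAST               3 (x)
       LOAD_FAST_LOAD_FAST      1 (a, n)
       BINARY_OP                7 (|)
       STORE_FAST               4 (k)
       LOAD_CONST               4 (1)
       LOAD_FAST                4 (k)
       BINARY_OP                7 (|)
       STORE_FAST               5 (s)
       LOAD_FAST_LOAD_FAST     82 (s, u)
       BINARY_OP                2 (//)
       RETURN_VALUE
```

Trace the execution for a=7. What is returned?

LOAD_CONST → push 6. Stack: [6]
LOAD_FAST a → push 7. Stack: [6, 7]
BINARY_OP + → 6 + 7 = 13. Stack: [13]
STORE_FAST n → n=13. Stack: []
LOAD_FAST a → push 7. Stack: [7]
LOAD_CONST → push 2. Stack: [7, 2]
BINARY_OP * → 7 * 2 = 14. Stack: [14]
STORE_FAST u → u=14. Stack: []
LOAD_FAST u → push 14. Stack: [14]
LOAD_CONST → push 8. Stack: [14, 8]
BINARY_OP + → 14 + 8 = 22. Stack: [22]
STORE_FAST u → u=22. Stack: []
LOAD_FAST_LOAD_FAST u,u → push 22,22. Stack: [22, 22]
BINARY_OP + → 22 + 22 = 44. Stack: [44]
STORE_FAST u → u=44. Stack: []
LOAD_FAST u → push 44. Stack: [44]
LOAD_CONST → push 1. Stack: [44, 1]
BINARY_OP - → 44 - 1 = 43. Stack: [43]
LOAD_FAST u → push 44. Stack: [43, 44]
LOAD_CONST → push 5. Stack: [43, 44, 5]
BINARY_OP | → 44 | 5 = 45. Stack: [43, 45]
BINARY_OP % → 43 % 45 = 43. Stack: [43]
STORE_FAST x → x=43. Stack: []
LOAD_FAST_LOAD_FAST a,n → push 7,13. Stack: [7, 13]
BINARY_OP | → 7 | 13 = 15. Stack: [15]
STORE_FAST k → k=15. Stack: []
LOAD_CONST → push 1. Stack: [1]
LOAD_FAST k → push 15. Stack: [1, 15]
BINARY_OP | → 1 | 15 = 15. Stack: [15]
STORE_FAST s → s=15. Stack: []
LOAD_FAST_LOAD_FAST s,u → push 15,44. Stack: [15, 44]
BINARY_OP // → 15 // 44 = 0. Stack: [0]
RETURN_VALUE → return 0.

0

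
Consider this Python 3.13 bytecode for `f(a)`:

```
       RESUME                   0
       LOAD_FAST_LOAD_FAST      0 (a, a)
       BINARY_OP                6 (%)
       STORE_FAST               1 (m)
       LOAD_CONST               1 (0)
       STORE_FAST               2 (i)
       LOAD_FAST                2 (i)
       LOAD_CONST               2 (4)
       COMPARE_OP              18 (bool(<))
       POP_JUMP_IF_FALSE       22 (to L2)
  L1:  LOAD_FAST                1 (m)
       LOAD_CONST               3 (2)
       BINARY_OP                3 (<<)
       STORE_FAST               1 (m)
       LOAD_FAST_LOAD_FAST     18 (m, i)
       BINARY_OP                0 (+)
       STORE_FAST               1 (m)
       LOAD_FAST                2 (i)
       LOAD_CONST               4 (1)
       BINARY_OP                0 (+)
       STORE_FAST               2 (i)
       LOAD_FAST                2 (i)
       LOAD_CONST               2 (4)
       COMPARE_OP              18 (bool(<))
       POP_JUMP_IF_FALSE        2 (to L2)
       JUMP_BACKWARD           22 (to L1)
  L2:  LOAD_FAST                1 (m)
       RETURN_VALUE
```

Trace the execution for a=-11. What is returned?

27

LOAD_FAST_LOAD_FAST a,a → push -11,-11
BINARY_OP % → -11 % -11 = 0
STORE_FAST m → m=0
LOAD_CONST → push 0
STORE_FAST i → i=0
LOAD_FAST i → push 0
LOAD_CONST → push 4
COMPARE_OP bool(<) → 0 vs 4 = True
POP_JUMP_IF_FALSE → pop True; no jump
LOAD_FAST m → push 0
LOAD_CONST → push 2
BINARY_OP << → 0 << 2 = 0
STORE_FAST m → m=0
LOAD_FAST_LOAD_FAST m,i → push 0,0
BINARY_OP + → 0 + 0 = 0
STORE_FAST m → m=0
LOAD_FAST i → push 0
LOAD_CONST → push 1
BINARY_OP + → 0 + 1 = 1
STORE_FAST i → i=1
LOAD_FAST i → push 1
LOAD_CONST → push 4
COMPARE_OP bool(<) → 1 vs 4 = True
POP_JUMP_IF_FALSE → pop True; no jump
LOAD_FAST m → push 0
LOAD_CONST → push 2
BINARY_OP << → 0 << 2 = 0
STORE_FAST m → m=0
LOAD_FAST_LOAD_FAST m,i → push 0,1
BINARY_OP + → 0 + 1 = 1
STORE_FAST m → m=1
LOAD_FAST i → push 1
LOAD_CONST → push 1
BINARY_OP + → 1 + 1 = 2
STORE_FAST i → i=2
LOAD_FAST i → push 2
LOAD_CONST → push 4
COMPARE_OP bool(<) → 2 vs 4 = True
POP_JUMP_IF_FALSE → pop True; no jump
LOAD_FAST m → push 1
LOAD_CONST → push 2
BINARY_OP << → 1 << 2 = 4
STORE_FAST m → m=4
LOAD_FAST_LOAD_FAST m,i → push 4,2
BINARY_OP + → 4 + 2 = 6
STORE_FAST m → m=6
LOAD_FAST i → push 2
LOAD_CONST → push 1
BINARY_OP + → 2 + 1 = 3
STORE_FAST i → i=3
LOAD_FAST i → push 3
LOAD_CONST → push 4
COMPARE_OP bool(<) → 3 vs 4 = True
POP_JUMP_IF_FALSE → pop True; no jump
LOAD_FAST m → push 6
LOAD_CONST → push 2
BINARY_OP << → 6 << 2 = 24
STORE_FAST m → m=24
LOAD_FAST_LOAD_FAST m,i → push 24,3
BINARY_OP + → 24 + 3 = 27
STORE_FAST m → m=27
LOAD_FAST i → push 3
LOAD_CONST → push 1
BINARY_OP + → 3 + 1 = 4
STORE_FAST i → i=4
LOAD_FAST i → push 4
LOAD_CONST → push 4
COMPARE_OP bool(<) → 4 vs 4 = False
POP_JUMP_IF_FALSE → pop False; jump
LOAD_FAST m → push 27
RETURN_VALUE → return 27.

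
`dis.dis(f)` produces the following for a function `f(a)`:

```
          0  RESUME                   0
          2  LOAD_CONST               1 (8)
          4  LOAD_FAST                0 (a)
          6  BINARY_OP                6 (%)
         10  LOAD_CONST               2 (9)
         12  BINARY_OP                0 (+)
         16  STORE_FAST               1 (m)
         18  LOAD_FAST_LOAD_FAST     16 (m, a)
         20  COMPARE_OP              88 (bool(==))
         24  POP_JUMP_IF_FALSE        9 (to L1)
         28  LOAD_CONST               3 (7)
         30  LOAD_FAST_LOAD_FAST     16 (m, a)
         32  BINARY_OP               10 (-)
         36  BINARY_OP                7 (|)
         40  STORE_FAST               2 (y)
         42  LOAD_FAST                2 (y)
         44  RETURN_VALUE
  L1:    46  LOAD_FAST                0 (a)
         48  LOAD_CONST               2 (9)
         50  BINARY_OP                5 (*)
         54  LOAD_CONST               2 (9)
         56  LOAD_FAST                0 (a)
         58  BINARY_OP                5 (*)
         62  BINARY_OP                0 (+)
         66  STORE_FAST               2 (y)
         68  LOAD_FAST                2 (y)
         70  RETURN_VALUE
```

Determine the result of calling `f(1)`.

18

LOAD_CONST → push 8. Stack: [8]
LOAD_FAST a → push 1. Stack: [8, 1]
BINARY_OP % → 8 % 1 = 0. Stack: [0]
LOAD_CONST → push 9. Stack: [0, 9]
BINARY_OP + → 0 + 9 = 9. Stack: [9]
STORE_FAST m → m=9. Stack: []
LOAD_FAST_LOAD_FAST m,a → push 9,1. Stack: [9, 1]
COMPARE_OP bool(==) → 9 vs 1 = False. Stack: [False]
POP_JUMP_IF_FALSE → pop False; jump. Stack: []
LOAD_FAST a → push 1. Stack: [1]
LOAD_CONST → push 9. Stack: [1, 9]
BINARY_OP * → 1 * 9 = 9. Stack: [9]
LOAD_CONST → push 9. Stack: [9, 9]
LOAD_FAST a → push 1. Stack: [9, 9, 1]
BINARY_OP * → 9 * 1 = 9. Stack: [9, 9]
BINARY_OP + → 9 + 9 = 18. Stack: [18]
STORE_FAST y → y=18. Stack: []
LOAD_FAST y → push 18. Stack: [18]
RETURN_VALUE → return 18.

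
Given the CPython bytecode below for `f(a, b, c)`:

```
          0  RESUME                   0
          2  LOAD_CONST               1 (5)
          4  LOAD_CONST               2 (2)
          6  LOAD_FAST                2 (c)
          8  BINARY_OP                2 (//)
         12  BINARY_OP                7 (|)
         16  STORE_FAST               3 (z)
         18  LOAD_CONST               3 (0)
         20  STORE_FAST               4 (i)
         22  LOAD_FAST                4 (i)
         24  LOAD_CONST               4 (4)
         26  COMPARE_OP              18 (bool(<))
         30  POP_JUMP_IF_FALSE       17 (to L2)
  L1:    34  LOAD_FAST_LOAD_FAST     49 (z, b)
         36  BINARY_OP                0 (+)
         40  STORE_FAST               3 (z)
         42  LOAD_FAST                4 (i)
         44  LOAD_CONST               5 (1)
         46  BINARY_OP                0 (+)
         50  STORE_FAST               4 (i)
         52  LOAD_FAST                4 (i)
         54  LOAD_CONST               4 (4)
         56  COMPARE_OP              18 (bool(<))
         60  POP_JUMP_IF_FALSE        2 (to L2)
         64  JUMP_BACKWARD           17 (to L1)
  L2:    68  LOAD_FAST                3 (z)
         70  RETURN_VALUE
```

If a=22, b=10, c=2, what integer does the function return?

45

LOAD_CONST → push 5. Stack: [5]
LOAD_CONST → push 2. Stack: [5, 2]
LOAD_FAST c → push 2. Stack: [5, 2, 2]
BINARY_OP // → 2 // 2 = 1. Stack: [5, 1]
BINARY_OP | → 5 | 1 = 5. Stack: [5]
STORE_FAST z → z=5. Stack: []
LOAD_CONST → push 0. Stack: [0]
STORE_FAST i → i=0. Stack: []
LOAD_FAST i → push 0. Stack: [0]
LOAD_CONST → push 4. Stack: [0, 4]
COMPARE_OP bool(<) → 0 vs 4 = True. Stack: [True]
POP_JUMP_IF_FALSE → pop True; no jump. Stack: []
LOAD_FAST_LOAD_FAST z,b → push 5,10. Stack: [5, 10]
BINARY_OP + → 5 + 10 = 15. Stack: [15]
STORE_FAST z → z=15. Stack: []
LOAD_FAST i → push 0. Stack: [0]
LOAD_CONST → push 1. Stack: [0, 1]
BINARY_OP + → 0 + 1 = 1. Stack: [1]
STORE_FAST i → i=1. Stack: []
LOAD_FAST i → push 1. Stack: [1]
LOAD_CONST → push 4. Stack: [1, 4]
COMPARE_OP bool(<) → 1 vs 4 = True. Stack: [True]
POP_JUMP_IF_FALSE → pop True; no jump. Stack: []
LOAD_FAST_LOAD_FAST z,b → push 15,10. Stack: [15, 10]
BINARY_OP + → 15 + 10 = 25. Stack: [25]
STORE_FAST z → z=25. Stack: []
LOAD_FAST i → push 1. Stack: [1]
LOAD_CONST → push 1. Stack: [1, 1]
BINARY_OP + → 1 + 1 = 2. Stack: [2]
STORE_FAST i → i=2. Stack: []
LOAD_FAST i → push 2. Stack: [2]
LOAD_CONST → push 4. Stack: [2, 4]
COMPARE_OP bool(<) → 2 vs 4 = True. Stack: [True]
POP_JUMP_IF_FALSE → pop True; no jump. Stack: []
LOAD_FAST_LOAD_FAST z,b → push 25,10. Stack: [25, 10]
BINARY_OP + → 25 + 10 = 35. Stack: [35]
STORE_FAST z → z=35. Stack: []
LOAD_FAST i → push 2. Stack: [2]
LOAD_CONST → push 1. Stack: [2, 1]
BINARY_OP + → 2 + 1 = 3. Stack: [3]
STORE_FAST i → i=3. Stack: []
LOAD_FAST i → push 3. Stack: [3]
LOAD_CONST → push 4. Stack: [3, 4]
COMPARE_OP bool(<) → 3 vs 4 = True. Stack: [True]
POP_JUMP_IF_FALSE → pop True; no jump. Stack: []
LOAD_FAST_LOAD_FAST z,b → push 35,10. Stack: [35, 10]
BINARY_OP + → 35 + 10 = 45. Stack: [45]
STORE_FAST z → z=45. Stack: []
LOAD_FAST i → push 3. Stack: [3]
LOAD_CONST → push 1. Stack: [3, 1]
BINARY_OP + → 3 + 1 = 4. Stack: [4]
STORE_FAST i → i=4. Stack: []
LOAD_FAST i → push 4. Stack: [4]
LOAD_CONST → push 4. Stack: [4, 4]
COMPARE_OP bool(<) → 4 vs 4 = False. Stack: [False]
POP_JUMP_IF_FALSE → pop False; jump. Stack: []
LOAD_FAST z → push 45. Stack: [45]
RETURN_VALUE → return 45.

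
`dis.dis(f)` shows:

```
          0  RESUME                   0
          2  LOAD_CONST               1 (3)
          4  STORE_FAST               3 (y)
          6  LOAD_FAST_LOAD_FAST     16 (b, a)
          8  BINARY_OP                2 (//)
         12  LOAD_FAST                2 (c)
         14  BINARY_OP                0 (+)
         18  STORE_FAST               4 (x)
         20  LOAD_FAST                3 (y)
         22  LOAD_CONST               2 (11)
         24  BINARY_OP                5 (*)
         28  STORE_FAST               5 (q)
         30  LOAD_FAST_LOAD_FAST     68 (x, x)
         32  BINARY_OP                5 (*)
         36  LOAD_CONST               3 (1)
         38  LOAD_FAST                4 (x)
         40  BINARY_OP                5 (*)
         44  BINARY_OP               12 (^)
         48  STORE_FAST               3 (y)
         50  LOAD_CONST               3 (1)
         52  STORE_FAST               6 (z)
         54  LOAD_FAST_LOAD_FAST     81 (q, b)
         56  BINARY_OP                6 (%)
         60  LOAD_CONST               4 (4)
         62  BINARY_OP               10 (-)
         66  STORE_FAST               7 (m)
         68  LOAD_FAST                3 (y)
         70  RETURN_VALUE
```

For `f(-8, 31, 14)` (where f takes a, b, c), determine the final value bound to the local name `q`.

33

LOAD_CONST → push 3. Stack: [3]
STORE_FAST y → y=3. Stack: []
LOAD_FAST_LOAD_FAST b,a → push 31,-8. Stack: [31, -8]
BINARY_OP // → 31 // -8 = -4. Stack: [-4]
LOAD_FAST c → push 14. Stack: [-4, 14]
BINARY_OP + → -4 + 14 = 10. Stack: [10]
STORE_FAST x → x=10. Stack: []
LOAD_FAST y → push 3. Stack: [3]
LOAD_CONST → push 11. Stack: [3, 11]
BINARY_OP * → 3 * 11 = 33. Stack: [33]
STORE_FAST q → q=33. Stack: []
LOAD_FAST_LOAD_FAST x,x → push 10,10. Stack: [10, 10]
BINARY_OP * → 10 * 10 = 100. Stack: [100]
LOAD_CONST → push 1. Stack: [100, 1]
LOAD_FAST x → push 10. Stack: [100, 1, 10]
BINARY_OP * → 1 * 10 = 10. Stack: [100, 10]
BINARY_OP ^ → 100 ^ 10 = 110. Stack: [110]
STORE_FAST y → y=110. Stack: []
LOAD_CONST → push 1. Stack: [1]
STORE_FAST z → z=1. Stack: []
LOAD_FAST_LOAD_FAST q,b → push 33,31. Stack: [33, 31]
BINARY_OP % → 33 % 31 = 2. Stack: [2]
LOAD_CONST → push 4. Stack: [2, 4]
BINARY_OP - → 2 - 4 = -2. Stack: [-2]
STORE_FAST m → m=-2. Stack: []
LOAD_FAST y → push 110. Stack: [110]
RETURN_VALUE → return 110.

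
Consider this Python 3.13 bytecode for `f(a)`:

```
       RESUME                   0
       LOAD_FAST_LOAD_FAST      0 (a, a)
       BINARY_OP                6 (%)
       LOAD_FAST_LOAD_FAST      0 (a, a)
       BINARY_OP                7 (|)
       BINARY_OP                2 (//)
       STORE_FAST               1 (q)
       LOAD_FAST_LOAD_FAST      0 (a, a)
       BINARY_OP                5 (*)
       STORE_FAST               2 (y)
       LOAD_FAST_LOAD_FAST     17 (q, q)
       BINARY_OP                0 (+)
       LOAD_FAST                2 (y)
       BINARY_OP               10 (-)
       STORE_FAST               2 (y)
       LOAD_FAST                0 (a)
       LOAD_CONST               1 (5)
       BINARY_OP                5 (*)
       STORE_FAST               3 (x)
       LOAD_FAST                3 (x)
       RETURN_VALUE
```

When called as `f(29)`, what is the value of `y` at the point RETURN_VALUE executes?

LOAD_FAST_LOAD_FAST a,a → push 29,29. Stack: [29, 29]
BINARY_OP % → 29 % 29 = 0. Stack: [0]
LOAD_FAST_LOAD_FAST a,a → push 29,29. Stack: [0, 29, 29]
BINARY_OP | → 29 | 29 = 29. Stack: [0, 29]
BINARY_OP // → 0 // 29 = 0. Stack: [0]
STORE_FAST q → q=0. Stack: []
LOAD_FAST_LOAD_FAST a,a → push 29,29. Stack: [29, 29]
BINARY_OP * → 29 * 29 = 841. Stack: [841]
STORE_FAST y → y=841. Stack: []
LOAD_FAST_LOAD_FAST q,q → push 0,0. Stack: [0, 0]
BINARY_OP + → 0 + 0 = 0. Stack: [0]
LOAD_FAST y → push 841. Stack: [0, 841]
BINARY_OP - → 0 - 841 = -841. Stack: [-841]
STORE_FAST y → y=-841. Stack: []
LOAD_FAST a → push 29. Stack: [29]
LOAD_CONST → push 5. Stack: [29, 5]
BINARY_OP * → 29 * 5 = 145. Stack: [145]
STORE_FAST x → x=145. Stack: []
LOAD_FAST x → push 145. Stack: [145]
RETURN_VALUE → return 145.

-841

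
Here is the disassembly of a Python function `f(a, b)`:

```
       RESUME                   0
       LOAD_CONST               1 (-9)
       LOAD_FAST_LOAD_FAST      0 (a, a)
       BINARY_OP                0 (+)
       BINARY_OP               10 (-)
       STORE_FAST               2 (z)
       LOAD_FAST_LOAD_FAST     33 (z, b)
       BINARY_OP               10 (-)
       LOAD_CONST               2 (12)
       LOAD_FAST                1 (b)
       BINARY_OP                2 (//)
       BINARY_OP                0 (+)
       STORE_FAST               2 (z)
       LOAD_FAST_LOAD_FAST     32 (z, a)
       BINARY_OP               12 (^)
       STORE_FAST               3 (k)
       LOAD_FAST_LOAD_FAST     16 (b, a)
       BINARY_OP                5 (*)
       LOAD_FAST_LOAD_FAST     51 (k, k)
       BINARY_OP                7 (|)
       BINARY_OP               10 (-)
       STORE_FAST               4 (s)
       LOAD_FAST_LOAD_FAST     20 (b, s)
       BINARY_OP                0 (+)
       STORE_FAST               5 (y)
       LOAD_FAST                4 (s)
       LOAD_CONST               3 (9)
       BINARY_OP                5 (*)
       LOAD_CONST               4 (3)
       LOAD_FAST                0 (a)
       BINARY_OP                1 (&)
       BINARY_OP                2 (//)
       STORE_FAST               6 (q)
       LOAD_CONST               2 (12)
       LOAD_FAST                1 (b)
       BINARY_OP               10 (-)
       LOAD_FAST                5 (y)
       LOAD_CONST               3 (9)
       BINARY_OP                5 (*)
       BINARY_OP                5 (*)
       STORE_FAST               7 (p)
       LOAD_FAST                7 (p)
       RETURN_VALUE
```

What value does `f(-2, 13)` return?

LOAD_CONST → push -9. Stack: [-9]
LOAD_FAST_LOAD_FAST a,a → push -2,-2. Stack: [-9, -2, -2]
BINARY_OP + → -2 + -2 = -4. Stack: [-9, -4]
BINARY_OP - → -9 - -4 = -5. Stack: [-5]
STORE_FAST z → z=-5. Stack: []
LOAD_FAST_LOAD_FAST z,b → push -5,13. Stack: [-5, 13]
BINARY_OP - → -5 - 13 = -18. Stack: [-18]
LOAD_CONST → push 12. Stack: [-18, 12]
LOAD_FAST b → push 13. Stack: [-18, 12, 13]
BINARY_OP // → 12 // 13 = 0. Stack: [-18, 0]
BINARY_OP + → -18 + 0 = -18. Stack: [-18]
STORE_FAST z → z=-18. Stack: []
LOAD_FAST_LOAD_FAST z,a → push -18,-2. Stack: [-18, -2]
BINARY_OP ^ → -18 ^ -2 = 16. Stack: [16]
STORE_FAST k → k=16. Stack: []
LOAD_FAST_LOAD_FAST b,a → push 13,-2. Stack: [13, -2]
BINARY_OP * → 13 * -2 = -26. Stack: [-26]
LOAD_FAST_LOAD_FAST k,k → push 16,16. Stack: [-26, 16, 16]
BINARY_OP | → 16 | 16 = 16. Stack: [-26, 16]
BINARY_OP - → -26 - 16 = -42. Stack: [-42]
STORE_FAST s → s=-42. Stack: []
LOAD_FAST_LOAD_FAST b,s → push 13,-42. Stack: [13, -42]
BINARY_OP + → 13 + -42 = -29. Stack: [-29]
STORE_FAST y → y=-29. Stack: []
LOAD_FAST s → push -42. Stack: [-42]
LOAD_CONST → push 9. Stack: [-42, 9]
BINARY_OP * → -42 * 9 = -378. Stack: [-378]
LOAD_CONST → push 3. Stack: [-378, 3]
LOAD_FAST a → push -2. Stack: [-378, 3, -2]
BINARY_OP & → 3 & -2 = 2. Stack: [-378, 2]
BINARY_OP // → -378 // 2 = -189. Stack: [-189]
STORE_FAST q → q=-189. Stack: []
LOAD_CONST → push 12. Stack: [12]
LOAD_FAST b → push 13. Stack: [12, 13]
BINARY_OP - → 12 - 13 = -1. Stack: [-1]
LOAD_FAST y → push -29. Stack: [-1, -29]
LOAD_CONST → push 9. Stack: [-1, -29, 9]
BINARY_OP * → -29 * 9 = -261. Stack: [-1, -261]
BINARY_OP * → -1 * -261 = 261. Stack: [261]
STORE_FAST p → p=261. Stack: []
LOAD_FAST p → push 261. Stack: [261]
RETURN_VALUE → return 261.

261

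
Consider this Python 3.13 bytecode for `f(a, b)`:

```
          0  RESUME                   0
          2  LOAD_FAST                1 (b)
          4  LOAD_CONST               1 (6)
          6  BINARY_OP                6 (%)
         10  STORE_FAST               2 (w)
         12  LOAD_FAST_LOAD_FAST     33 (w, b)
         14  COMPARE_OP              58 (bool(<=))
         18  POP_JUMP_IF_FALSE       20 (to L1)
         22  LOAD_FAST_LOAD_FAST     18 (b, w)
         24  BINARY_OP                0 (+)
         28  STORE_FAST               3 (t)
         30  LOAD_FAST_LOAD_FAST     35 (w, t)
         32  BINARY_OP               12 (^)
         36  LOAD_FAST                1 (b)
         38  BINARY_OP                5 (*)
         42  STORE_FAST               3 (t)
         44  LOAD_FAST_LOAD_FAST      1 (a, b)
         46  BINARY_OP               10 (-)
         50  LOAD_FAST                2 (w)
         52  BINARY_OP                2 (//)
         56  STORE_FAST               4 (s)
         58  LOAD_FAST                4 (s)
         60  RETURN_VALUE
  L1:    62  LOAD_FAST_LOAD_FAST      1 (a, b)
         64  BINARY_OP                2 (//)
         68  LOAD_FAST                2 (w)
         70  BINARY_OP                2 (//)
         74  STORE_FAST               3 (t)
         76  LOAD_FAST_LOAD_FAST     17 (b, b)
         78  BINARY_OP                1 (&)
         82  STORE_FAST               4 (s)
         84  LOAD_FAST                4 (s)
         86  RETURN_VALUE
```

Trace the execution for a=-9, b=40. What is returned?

-13

LOAD_FAST b → push 40. Stack: [40]
LOAD_CONST → push 6. Stack: [40, 6]
BINARY_OP % → 40 % 6 = 4. Stack: [4]
STORE_FAST w → w=4. Stack: []
LOAD_FAST_LOAD_FAST w,b → push 4,40. Stack: [4, 40]
COMPARE_OP bool(<=) → 4 vs 40 = True. Stack: [True]
POP_JUMP_IF_FALSE → pop True; no jump. Stack: []
LOAD_FAST_LOAD_FAST b,w → push 40,4. Stack: [40, 4]
BINARY_OP + → 40 + 4 = 44. Stack: [44]
STORE_FAST t → t=44. Stack: []
LOAD_FAST_LOAD_FAST w,t → push 4,44. Stack: [4, 44]
BINARY_OP ^ → 4 ^ 44 = 40. Stack: [40]
LOAD_FAST b → push 40. Stack: [40, 40]
BINARY_OP * → 40 * 40 = 1600. Stack: [1600]
STORE_FAST t → t=1600. Stack: []
LOAD_FAST_LOAD_FAST a,b → push -9,40. Stack: [-9, 40]
BINARY_OP - → -9 - 40 = -49. Stack: [-49]
LOAD_FAST w → push 4. Stack: [-49, 4]
BINARY_OP // → -49 // 4 = -13. Stack: [-13]
STORE_FAST s → s=-13. Stack: []
LOAD_FAST s → push -13. Stack: [-13]
RETURN_VALUE → return -13.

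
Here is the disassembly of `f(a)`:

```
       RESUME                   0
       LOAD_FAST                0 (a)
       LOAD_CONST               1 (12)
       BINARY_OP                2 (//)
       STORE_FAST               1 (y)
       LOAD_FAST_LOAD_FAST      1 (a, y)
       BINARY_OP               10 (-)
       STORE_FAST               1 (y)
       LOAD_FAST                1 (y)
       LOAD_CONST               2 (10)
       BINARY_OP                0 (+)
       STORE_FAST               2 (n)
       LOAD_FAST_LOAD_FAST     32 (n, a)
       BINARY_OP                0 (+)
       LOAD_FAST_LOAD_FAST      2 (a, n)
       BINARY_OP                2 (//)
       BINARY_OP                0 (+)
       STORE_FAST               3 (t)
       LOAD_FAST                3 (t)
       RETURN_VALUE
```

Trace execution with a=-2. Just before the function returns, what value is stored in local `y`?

-1

LOAD_FAST a → push -2. Stack: [-2]
LOAD_CONST → push 12. Stack: [-2, 12]
BINARY_OP // → -2 // 12 = -1. Stack: [-1]
STORE_FAST y → y=-1. Stack: []
LOAD_FAST_LOAD_FAST a,y → push -2,-1. Stack: [-2, -1]
BINARY_OP - → -2 - -1 = -1. Stack: [-1]
STORE_FAST y → y=-1. Stack: []
LOAD_FAST y → push -1. Stack: [-1]
LOAD_CONST → push 10. Stack: [-1, 10]
BINARY_OP + → -1 + 10 = 9. Stack: [9]
STORE_FAST n → n=9. Stack: []
LOAD_FAST_LOAD_FAST n,a → push 9,-2. Stack: [9, -2]
BINARY_OP + → 9 + -2 = 7. Stack: [7]
LOAD_FAST_LOAD_FAST a,n → push -2,9. Stack: [7, -2, 9]
BINARY_OP // → -2 // 9 = -1. Stack: [7, -1]
BINARY_OP + → 7 + -1 = 6. Stack: [6]
STORE_FAST t → t=6. Stack: []
LOAD_FAST t → push 6. Stack: [6]
RETURN_VALUE → return 6.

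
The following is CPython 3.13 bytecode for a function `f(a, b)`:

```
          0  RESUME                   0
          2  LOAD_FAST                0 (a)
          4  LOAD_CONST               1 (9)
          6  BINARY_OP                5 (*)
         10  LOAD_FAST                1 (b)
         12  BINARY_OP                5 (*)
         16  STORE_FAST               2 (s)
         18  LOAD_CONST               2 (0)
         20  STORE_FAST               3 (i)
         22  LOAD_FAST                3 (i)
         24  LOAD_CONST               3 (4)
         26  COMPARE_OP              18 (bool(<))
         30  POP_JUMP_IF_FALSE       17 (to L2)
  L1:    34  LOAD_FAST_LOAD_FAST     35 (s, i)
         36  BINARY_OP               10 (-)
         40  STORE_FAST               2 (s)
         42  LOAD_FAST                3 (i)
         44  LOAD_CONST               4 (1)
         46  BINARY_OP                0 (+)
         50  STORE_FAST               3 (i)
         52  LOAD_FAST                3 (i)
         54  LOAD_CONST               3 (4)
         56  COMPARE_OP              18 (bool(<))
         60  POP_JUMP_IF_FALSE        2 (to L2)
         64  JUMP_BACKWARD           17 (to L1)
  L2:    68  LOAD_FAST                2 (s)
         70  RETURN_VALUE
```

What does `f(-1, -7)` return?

LOAD_FAST a → push -1. Stack: [-1]
LOAD_CONST → push 9. Stack: [-1, 9]
BINARY_OP * → -1 * 9 = -9. Stack: [-9]
LOAD_FAST b → push -7. Stack: [-9, -7]
BINARY_OP * → -9 * -7 = 63. Stack: [63]
STORE_FAST s → s=63. Stack: []
LOAD_CONST → push 0. Stack: [0]
STORE_FAST i → i=0. Stack: []
LOAD_FAST i → push 0. Stack: [0]
LOAD_CONST → push 4. Stack: [0, 4]
COMPARE_OP bool(<) → 0 vs 4 = True. Stack: [True]
POP_JUMP_IF_FALSE → pop True; no jump. Stack: []
LOAD_FAST_LOAD_FAST s,i → push 63,0. Stack: [63, 0]
BINARY_OP - → 63 - 0 = 63. Stack: [63]
STORE_FAST s → s=63. Stack: []
LOAD_FAST i → push 0. Stack: [0]
LOAD_CONST → push 1. Stack: [0, 1]
BINARY_OP + → 0 + 1 = 1. Stack: [1]
STORE_FAST i → i=1. Stack: []
LOAD_FAST i → push 1. Stack: [1]
LOAD_CONST → push 4. Stack: [1, 4]
COMPARE_OP bool(<) → 1 vs 4 = True. Stack: [True]
POP_JUMP_IF_FALSE → pop True; no jump. Stack: []
LOAD_FAST_LOAD_FAST s,i → push 63,1. Stack: [63, 1]
BINARY_OP - → 63 - 1 = 62. Stack: [62]
STORE_FAST s → s=62. Stack: []
LOAD_FAST i → push 1. Stack: [1]
LOAD_CONST → push 1. Stack: [1, 1]
BINARY_OP + → 1 + 1 = 2. Stack: [2]
STORE_FAST i → i=2. Stack: []
LOAD_FAST i → push 2. Stack: [2]
LOAD_CONST → push 4. Stack: [2, 4]
COMPARE_OP bool(<) → 2 vs 4 = True. Stack: [True]
POP_JUMP_IF_FALSE → pop True; no jump. Stack: []
LOAD_FAST_LOAD_FAST s,i → push 62,2. Stack: [62, 2]
BINARY_OP - → 62 - 2 = 60. Stack: [60]
STORE_FAST s → s=60. Stack: []
LOAD_FAST i → push 2. Stack: [2]
LOAD_CONST → push 1. Stack: [2, 1]
BINARY_OP + → 2 + 1 = 3. Stack: [3]
STORE_FAST i → i=3. Stack: []
LOAD_FAST i → push 3. Stack: [3]
LOAD_CONST → push 4. Stack: [3, 4]
COMPARE_OP bool(<) → 3 vs 4 = True. Stack: [True]
POP_JUMP_IF_FALSE → pop True; no jump. Stack: []
LOAD_FAST_LOAD_FAST s,i → push 60,3. Stack: [60, 3]
BINARY_OP - → 60 - 3 = 57. Stack: [57]
STORE_FAST s → s=57. Stack: []
LOAD_FAST i → push 3. Stack: [3]
LOAD_CONST → push 1. Stack: [3, 1]
BINARY_OP + → 3 + 1 = 4. Stack: [4]
STORE_FAST i → i=4. Stack: []
LOAD_FAST i → push 4. Stack: [4]
LOAD_CONST → push 4. Stack: [4, 4]
COMPARE_OP bool(<) → 4 vs 4 = False. Stack: [False]
POP_JUMP_IF_FALSE → pop False; jump. Stack: []
LOAD_FAST s → push 57. Stack: [57]
RETURN_VALUE → return 57.

57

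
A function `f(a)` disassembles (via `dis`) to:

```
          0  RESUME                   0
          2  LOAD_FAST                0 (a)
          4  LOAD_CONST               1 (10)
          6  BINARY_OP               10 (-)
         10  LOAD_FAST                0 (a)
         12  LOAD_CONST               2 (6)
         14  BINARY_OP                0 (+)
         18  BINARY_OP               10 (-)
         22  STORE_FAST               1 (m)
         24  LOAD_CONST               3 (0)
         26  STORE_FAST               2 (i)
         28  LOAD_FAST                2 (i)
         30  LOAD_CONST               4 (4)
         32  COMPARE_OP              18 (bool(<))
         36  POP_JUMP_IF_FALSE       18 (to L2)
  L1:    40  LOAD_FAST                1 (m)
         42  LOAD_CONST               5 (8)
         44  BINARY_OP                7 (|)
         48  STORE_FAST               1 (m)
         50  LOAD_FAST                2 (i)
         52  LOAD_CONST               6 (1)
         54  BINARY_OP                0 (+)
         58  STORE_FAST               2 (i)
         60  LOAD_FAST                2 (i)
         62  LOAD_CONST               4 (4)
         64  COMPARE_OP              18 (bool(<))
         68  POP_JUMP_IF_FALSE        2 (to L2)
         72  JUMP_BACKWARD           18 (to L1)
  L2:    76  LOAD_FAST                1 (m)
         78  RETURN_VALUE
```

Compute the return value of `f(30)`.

LOAD_FAST a → push 30. Stack: [30]
LOAD_CONST → push 10. Stack: [30, 10]
BINARY_OP - → 30 - 10 = 20. Stack: [20]
LOAD_FAST a → push 30. Stack: [20, 30]
LOAD_CONST → push 6. Stack: [20, 30, 6]
BINARY_OP + → 30 + 6 = 36. Stack: [20, 36]
BINARY_OP - → 20 - 36 = -16. Stack: [-16]
STORE_FAST m → m=-16. Stack: []
LOAD_CONST → push 0. Stack: [0]
STORE_FAST i → i=0. Stack: []
LOAD_FAST i → push 0. Stack: [0]
LOAD_CONST → push 4. Stack: [0, 4]
COMPARE_OP bool(<) → 0 vs 4 = True. Stack: [True]
POP_JUMP_IF_FALSE → pop True; no jump. Stack: []
LOAD_FAST m → push -16. Stack: [-16]
LOAD_CONST → push 8. Stack: [-16, 8]
BINARY_OP | → -16 | 8 = -8. Stack: [-8]
STORE_FAST m → m=-8. Stack: []
LOAD_FAST i → push 0. Stack: [0]
LOAD_CONST → push 1. Stack: [0, 1]
BINARY_OP + → 0 + 1 = 1. Stack: [1]
STORE_FAST i → i=1. Stack: []
LOAD_FAST i → push 1. Stack: [1]
LOAD_CONST → push 4. Stack: [1, 4]
COMPARE_OP bool(<) → 1 vs 4 = True. Stack: [True]
POP_JUMP_IF_FALSE → pop True; no jump. Stack: []
LOAD_FAST m → push -8. Stack: [-8]
LOAD_CONST → push 8. Stack: [-8, 8]
BINARY_OP | → -8 | 8 = -8. Stack: [-8]
STORE_FAST m → m=-8. Stack: []
LOAD_FAST i → push 1. Stack: [1]
LOAD_CONST → push 1. Stack: [1, 1]
BINARY_OP + → 1 + 1 = 2. Stack: [2]
STORE_FAST i → i=2. Stack: []
LOAD_FAST i → push 2. Stack: [2]
LOAD_CONST → push 4. Stack: [2, 4]
COMPARE_OP bool(<) → 2 vs 4 = True. Stack: [True]
POP_JUMP_IF_FALSE → pop True; no jump. Stack: []
LOAD_FAST m → push -8. Stack: [-8]
LOAD_CONST → push 8. Stack: [-8, 8]
BINARY_OP | → -8 | 8 = -8. Stack: [-8]
STORE_FAST m → m=-8. Stack: []
LOAD_FAST i → push 2. Stack: [2]
LOAD_CONST → push 1. Stack: [2, 1]
BINARY_OP + → 2 + 1 = 3. Stack: [3]
STORE_FAST i → i=3. Stack: []
LOAD_FAST i → push 3. Stack: [3]
LOAD_CONST → push 4. Stack: [3, 4]
COMPARE_OP bool(<) → 3 vs 4 = True. Stack: [True]
POP_JUMP_IF_FALSE → pop True; no jump. Stack: []
LOAD_FAST m → push -8. Stack: [-8]
LOAD_CONST → push 8. Stack: [-8, 8]
BINARY_OP | → -8 | 8 = -8. Stack: [-8]
STORE_FAST m → m=-8. Stack: []
LOAD_FAST i → push 3. Stack: [3]
LOAD_CONST → push 1. Stack: [3, 1]
BINARY_OP + → 3 + 1 = 4. Stack: [4]
STORE_FAST i → i=4. Stack: []
LOAD_FAST i → push 4. Stack: [4]
LOAD_CONST → push 4. Stack: [4, 4]
COMPARE_OP bool(<) → 4 vs 4 = False. Stack: [False]
POP_JUMP_IF_FALSE → pop False; jump. Stack: []
LOAD_FAST m → push -8. Stack: [-8]
RETURN_VALUE → return -8.

-8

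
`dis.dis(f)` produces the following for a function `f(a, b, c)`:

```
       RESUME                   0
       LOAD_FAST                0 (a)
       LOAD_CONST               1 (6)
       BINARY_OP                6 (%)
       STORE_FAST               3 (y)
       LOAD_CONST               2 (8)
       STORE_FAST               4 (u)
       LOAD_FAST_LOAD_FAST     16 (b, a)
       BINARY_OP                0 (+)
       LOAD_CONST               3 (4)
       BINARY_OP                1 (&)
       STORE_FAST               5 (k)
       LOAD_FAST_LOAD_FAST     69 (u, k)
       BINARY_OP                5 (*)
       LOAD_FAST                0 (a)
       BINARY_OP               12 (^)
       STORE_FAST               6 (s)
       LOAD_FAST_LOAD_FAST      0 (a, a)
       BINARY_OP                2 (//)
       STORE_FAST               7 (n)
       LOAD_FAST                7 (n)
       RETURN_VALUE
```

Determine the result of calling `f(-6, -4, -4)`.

LOAD_FAST a → push -6. Stack: [-6]
LOAD_CONST → push 6. Stack: [-6, 6]
BINARY_OP % → -6 % 6 = 0. Stack: [0]
STORE_FAST y → y=0. Stack: []
LOAD_CONST → push 8. Stack: [8]
STORE_FAST u → u=8. Stack: []
LOAD_FAST_LOAD_FAST b,a → push -4,-6. Stack: [-4, -6]
BINARY_OP + → -4 + -6 = -10. Stack: [-10]
LOAD_CONST → push 4. Stack: [-10, 4]
BINARY_OP & → -10 & 4 = 4. Stack: [4]
STORE_FAST k → k=4. Stack: []
LOAD_FAST_LOAD_FAST u,k → push 8,4. Stack: [8, 4]
BINARY_OP * → 8 * 4 = 32. Stack: [32]
LOAD_FAST a → push -6. Stack: [32, -6]
BINARY_OP ^ → 32 ^ -6 = -38. Stack: [-38]
STORE_FAST s → s=-38. Stack: []
LOAD_FAST_LOAD_FAST a,a → push -6,-6. Stack: [-6, -6]
BINARY_OP // → -6 // -6 = 1. Stack: [1]
STORE_FAST n → n=1. Stack: []
LOAD_FAST n → push 1. Stack: [1]
RETURN_VALUE → return 1.

1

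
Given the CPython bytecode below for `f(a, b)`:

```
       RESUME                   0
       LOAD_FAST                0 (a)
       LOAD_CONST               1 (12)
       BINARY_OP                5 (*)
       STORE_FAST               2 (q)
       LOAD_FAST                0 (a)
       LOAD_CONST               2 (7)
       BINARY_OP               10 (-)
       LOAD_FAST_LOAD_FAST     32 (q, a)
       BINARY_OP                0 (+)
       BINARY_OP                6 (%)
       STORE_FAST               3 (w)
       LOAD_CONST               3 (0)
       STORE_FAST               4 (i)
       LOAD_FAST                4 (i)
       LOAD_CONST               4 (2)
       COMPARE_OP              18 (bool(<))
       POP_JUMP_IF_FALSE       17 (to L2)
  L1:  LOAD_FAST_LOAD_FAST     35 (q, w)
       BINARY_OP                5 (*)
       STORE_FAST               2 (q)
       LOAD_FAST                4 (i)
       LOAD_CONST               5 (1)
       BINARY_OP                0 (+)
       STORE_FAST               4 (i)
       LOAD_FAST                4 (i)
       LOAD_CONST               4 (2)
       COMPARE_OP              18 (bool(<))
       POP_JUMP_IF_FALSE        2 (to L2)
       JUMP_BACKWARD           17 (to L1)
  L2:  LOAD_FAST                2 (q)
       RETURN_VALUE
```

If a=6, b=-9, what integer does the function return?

426888

LOAD_FAST a → push 6. Stack: [6]
LOAD_CONST → push 12. Stack: [6, 12]
BINARY_OP * → 6 * 12 = 72. Stack: [72]
STORE_FAST q → q=72. Stack: []
LOAD_FAST a → push 6. Stack: [6]
LOAD_CONST → push 7. Stack: [6, 7]
BINARY_OP - → 6 - 7 = -1. Stack: [-1]
LOAD_FAST_LOAD_FAST q,a → push 72,6. Stack: [-1, 72, 6]
BINARY_OP + → 72 + 6 = 78. Stack: [-1, 78]
BINARY_OP % → -1 % 78 = 77. Stack: [77]
STORE_FAST w → w=77. Stack: []
LOAD_CONST → push 0. Stack: [0]
STORE_FAST i → i=0. Stack: []
LOAD_FAST i → push 0. Stack: [0]
LOAD_CONST → push 2. Stack: [0, 2]
COMPARE_OP bool(<) → 0 vs 2 = True. Stack: [True]
POP_JUMP_IF_FALSE → pop True; no jump. Stack: []
LOAD_FAST_LOAD_FAST q,w → push 72,77. Stack: [72, 77]
BINARY_OP * → 72 * 77 = 5544. Stack: [5544]
STORE_FAST q → q=5544. Stack: []
LOAD_FAST i → push 0. Stack: [0]
LOAD_CONST → push 1. Stack: [0, 1]
BINARY_OP + → 0 + 1 = 1. Stack: [1]
STORE_FAST i → i=1. Stack: []
LOAD_FAST i → push 1. Stack: [1]
LOAD_CONST → push 2. Stack: [1, 2]
COMPARE_OP bool(<) → 1 vs 2 = True. Stack: [True]
POP_JUMP_IF_FALSE → pop True; no jump. Stack: []
LOAD_FAST_LOAD_FAST q,w → push 5544,77. Stack: [5544, 77]
BINARY_OP * → 5544 * 77 = 426888. Stack: [426888]
STORE_FAST q → q=426888. Stack: []
LOAD_FAST i → push 1. Stack: [1]
LOAD_CONST → push 1. Stack: [1, 1]
BINARY_OP + → 1 + 1 = 2. Stack: [2]
STORE_FAST i → i=2. Stack: []
LOAD_FAST i → push 2. Stack: [2]
LOAD_CONST → push 2. Stack: [2, 2]
COMPARE_OP bool(<) → 2 vs 2 = False. Stack: [False]
POP_JUMP_IF_FALSE → pop False; jump. Stack: []
LOAD_FAST q → push 426888. Stack: [426888]
RETURN_VALUE → return 426888.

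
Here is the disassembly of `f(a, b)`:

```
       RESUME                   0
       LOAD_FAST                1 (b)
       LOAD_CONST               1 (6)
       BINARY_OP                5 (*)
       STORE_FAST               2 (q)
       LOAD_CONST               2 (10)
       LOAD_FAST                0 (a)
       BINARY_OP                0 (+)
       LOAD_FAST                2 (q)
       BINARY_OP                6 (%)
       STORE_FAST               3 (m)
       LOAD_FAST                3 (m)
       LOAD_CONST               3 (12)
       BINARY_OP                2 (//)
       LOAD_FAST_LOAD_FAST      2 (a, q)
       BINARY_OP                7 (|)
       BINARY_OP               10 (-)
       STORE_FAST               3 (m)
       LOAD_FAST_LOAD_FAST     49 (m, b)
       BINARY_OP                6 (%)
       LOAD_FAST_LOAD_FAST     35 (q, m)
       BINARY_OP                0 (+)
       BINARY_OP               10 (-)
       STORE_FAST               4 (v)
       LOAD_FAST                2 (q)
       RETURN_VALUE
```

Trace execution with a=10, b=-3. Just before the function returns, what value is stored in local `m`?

LOAD_FAST b → push -3. Stack: [-3]
LOAD_CONST → push 6. Stack: [-3, 6]
BINARY_OP * → -3 * 6 = -18. Stack: [-18]
STORE_FAST q → q=-18. Stack: []
LOAD_CONST → push 10. Stack: [10]
LOAD_FAST a → push 10. Stack: [10, 10]
BINARY_OP + → 10 + 10 = 20. Stack: [20]
LOAD_FAST q → push -18. Stack: [20, -18]
BINARY_OP % → 20 % -18 = -16. Stack: [-16]
STORE_FAST m → m=-16. Stack: []
LOAD_FAST m → push -16. Stack: [-16]
LOAD_CONST → push 12. Stack: [-16, 12]
BINARY_OP // → -16 // 12 = -2. Stack: [-2]
LOAD_FAST_LOAD_FAST a,q → push 10,-18. Stack: [-2, 10, -18]
BINARY_OP | → 10 | -18 = -18. Stack: [-2, -18]
BINARY_OP - → -2 - -18 = 16. Stack: [16]
STORE_FAST m → m=16. Stack: []
LOAD_FAST_LOAD_FAST m,b → push 16,-3. Stack: [16, -3]
BINARY_OP % → 16 % -3 = -2. Stack: [-2]
LOAD_FAST_LOAD_FAST q,m → push -18,16. Stack: [-2, -18, 16]
BINARY_OP + → -18 + 16 = -2. Stack: [-2, -2]
BINARY_OP - → -2 - -2 = 0. Stack: [0]
STORE_FAST v → v=0. Stack: []
LOAD_FAST q → push -18. Stack: [-18]
RETURN_VALUE → return -18.

16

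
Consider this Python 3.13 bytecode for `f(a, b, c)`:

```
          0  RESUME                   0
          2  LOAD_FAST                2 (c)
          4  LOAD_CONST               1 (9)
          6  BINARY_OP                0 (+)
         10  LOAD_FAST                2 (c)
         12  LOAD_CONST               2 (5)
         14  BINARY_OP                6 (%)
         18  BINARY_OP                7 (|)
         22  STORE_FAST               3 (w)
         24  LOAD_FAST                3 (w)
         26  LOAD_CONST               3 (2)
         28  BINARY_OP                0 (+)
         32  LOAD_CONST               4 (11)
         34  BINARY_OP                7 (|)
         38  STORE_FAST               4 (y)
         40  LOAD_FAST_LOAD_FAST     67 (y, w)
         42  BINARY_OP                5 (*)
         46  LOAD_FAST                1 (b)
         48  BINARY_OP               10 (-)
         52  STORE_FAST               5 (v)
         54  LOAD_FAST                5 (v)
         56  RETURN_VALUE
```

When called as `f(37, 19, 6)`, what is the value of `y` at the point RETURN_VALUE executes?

27

LOAD_FAST c → push 6. Stack: [6]
LOAD_CONST → push 9. Stack: [6, 9]
BINARY_OP + → 6 + 9 = 15. Stack: [15]
LOAD_FAST c → push 6. Stack: [15, 6]
LOAD_CONST → push 5. Stack: [15, 6, 5]
BINARY_OP % → 6 % 5 = 1. Stack: [15, 1]
BINARY_OP | → 15 | 1 = 15. Stack: [15]
STORE_FAST w → w=15. Stack: []
LOAD_FAST w → push 15. Stack: [15]
LOAD_CONST → push 2. Stack: [15, 2]
BINARY_OP + → 15 + 2 = 17. Stack: [17]
LOAD_CONST → push 11. Stack: [17, 11]
BINARY_OP | → 17 | 11 = 27. Stack: [27]
STORE_FAST y → y=27. Stack: []
LOAD_FAST_LOAD_FAST y,w → push 27,15. Stack: [27, 15]
BINARY_OP * → 27 * 15 = 405. Stack: [405]
LOAD_FAST b → push 19. Stack: [405, 19]
BINARY_OP - → 405 - 19 = 386. Stack: [386]
STORE_FAST v → v=386. Stack: []
LOAD_FAST v → push 386. Stack: [386]
RETURN_VALUE → return 386.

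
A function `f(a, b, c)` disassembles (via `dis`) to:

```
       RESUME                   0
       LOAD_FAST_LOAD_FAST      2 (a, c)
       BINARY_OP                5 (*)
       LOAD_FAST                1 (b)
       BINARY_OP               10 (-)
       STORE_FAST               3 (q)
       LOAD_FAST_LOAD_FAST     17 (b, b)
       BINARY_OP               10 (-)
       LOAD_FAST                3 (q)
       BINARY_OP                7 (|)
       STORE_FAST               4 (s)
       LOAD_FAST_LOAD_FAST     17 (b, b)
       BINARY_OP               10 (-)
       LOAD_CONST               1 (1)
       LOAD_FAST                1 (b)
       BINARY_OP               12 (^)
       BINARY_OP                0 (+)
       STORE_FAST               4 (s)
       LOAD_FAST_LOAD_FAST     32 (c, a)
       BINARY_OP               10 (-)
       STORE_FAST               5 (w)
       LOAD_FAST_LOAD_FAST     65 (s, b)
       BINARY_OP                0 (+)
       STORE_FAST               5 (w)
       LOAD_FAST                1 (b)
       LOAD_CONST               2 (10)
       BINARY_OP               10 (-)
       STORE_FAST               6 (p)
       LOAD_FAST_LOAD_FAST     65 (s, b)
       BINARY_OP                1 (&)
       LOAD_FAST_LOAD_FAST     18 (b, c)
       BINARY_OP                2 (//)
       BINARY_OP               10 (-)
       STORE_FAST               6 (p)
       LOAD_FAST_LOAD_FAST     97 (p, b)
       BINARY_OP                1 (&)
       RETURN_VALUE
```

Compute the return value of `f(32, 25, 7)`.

17

LOAD_FAST_LOAD_FAST a,c → push 32,7. Stack: [32, 7]
BINARY_OP * → 32 * 7 = 224. Stack: [224]
LOAD_FAST b → push 25. Stack: [224, 25]
BINARY_OP - → 224 - 25 = 199. Stack: [199]
STORE_FAST q → q=199. Stack: []
LOAD_FAST_LOAD_FAST b,b → push 25,25. Stack: [25, 25]
BINARY_OP - → 25 - 25 = 0. Stack: [0]
LOAD_FAST q → push 199. Stack: [0, 199]
BINARY_OP | → 0 | 199 = 199. Stack: [199]
STORE_FAST s → s=199. Stack: []
LOAD_FAST_LOAD_FAST b,b → push 25,25. Stack: [25, 25]
BINARY_OP - → 25 - 25 = 0. Stack: [0]
LOAD_CONST → push 1. Stack: [0, 1]
LOAD_FAST b → push 25. Stack: [0, 1, 25]
BINARY_OP ^ → 1 ^ 25 = 24. Stack: [0, 24]
BINARY_OP + → 0 + 24 = 24. Stack: [24]
STORE_FAST s → s=24. Stack: []
LOAD_FAST_LOAD_FAST c,a → push 7,32. Stack: [7, 32]
BINARY_OP - → 7 - 32 = -25. Stack: [-25]
STORE_FAST w → w=-25. Stack: []
LOAD_FAST_LOAD_FAST s,b → push 24,25. Stack: [24, 25]
BINARY_OP + → 24 + 25 = 49. Stack: [49]
STORE_FAST w → w=49. Stack: []
LOAD_FAST b → push 25. Stack: [25]
LOAD_CONST → push 10. Stack: [25, 10]
BINARY_OP - → 25 - 10 = 15. Stack: [15]
STORE_FAST p → p=15. Stack: []
LOAD_FAST_LOAD_FAST s,b → push 24,25. Stack: [24, 25]
BINARY_OP & → 24 & 25 = 24. Stack: [24]
LOAD_FAST_LOAD_FAST b,c → push 25,7. Stack: [24, 25, 7]
BINARY_OP // → 25 // 7 = 3. Stack: [24, 3]
BINARY_OP - → 24 - 3 = 21. Stack: [21]
STORE_FAST p → p=21. Stack: []
LOAD_FAST_LOAD_FAST p,b → push 21,25. Stack: [21, 25]
BINARY_OP & → 21 & 25 = 17. Stack: [17]
RETURN_VALUE → return 17.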